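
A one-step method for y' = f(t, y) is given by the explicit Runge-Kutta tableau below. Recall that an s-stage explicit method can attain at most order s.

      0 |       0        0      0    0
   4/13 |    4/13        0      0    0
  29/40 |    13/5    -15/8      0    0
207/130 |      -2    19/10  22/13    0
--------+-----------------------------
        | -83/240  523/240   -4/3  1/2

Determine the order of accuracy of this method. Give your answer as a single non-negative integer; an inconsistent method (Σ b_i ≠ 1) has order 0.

2

b = (-83/240, 523/240, -4/3, 1/2)
c = (0, 4/13, 29/40, 207/130)
Ac = (0, 0, -15/26, 471/260)
Σ b_i: (-83/240)·1 + 523/240·1 + (-4/3)·1 + 1/2·1 = 1 ✓
b·c: 523/240·4/13 + (-4/3)·29/40 + 1/2·207/130 = 1/2 ✓
b·c²: 523/240·16/169 + (-4/3)·841/1600 + 1/2·42849/16900 = 31361/40560 ≠ 1/3 ⇒ order 2.
b·Ac: (-4/3)·(-15/26) + 1/2·471/260 = 67/40 ≠ 1/6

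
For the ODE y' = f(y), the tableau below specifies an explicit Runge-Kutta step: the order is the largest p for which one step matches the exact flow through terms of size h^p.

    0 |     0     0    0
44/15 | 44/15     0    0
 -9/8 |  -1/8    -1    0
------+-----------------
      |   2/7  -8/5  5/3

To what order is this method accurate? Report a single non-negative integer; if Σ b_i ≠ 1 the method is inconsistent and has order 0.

b = (2/7, -8/5, 5/3)
c = (0, 44/15, -9/8)
Ac = (0, 0, -44/15)
Σ b_i: 2/7·1 + (-8/5)·1 + 5/3·1 = 37/105 ≠ 1 ⇒ order 0.

0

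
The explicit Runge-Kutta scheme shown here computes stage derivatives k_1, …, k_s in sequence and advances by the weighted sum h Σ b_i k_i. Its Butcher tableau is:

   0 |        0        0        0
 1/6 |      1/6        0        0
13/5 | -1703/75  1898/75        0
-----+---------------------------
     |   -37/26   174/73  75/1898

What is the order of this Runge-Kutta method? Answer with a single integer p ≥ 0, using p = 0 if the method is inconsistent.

b = (-37/26, 174/73, 75/1898)
c = (0, 1/6, 13/5)
Ac = (0, 0, 949/225)
Σ b_i: (-37/26)·1 + 174/73·1 + 75/1898·1 = 1 ✓
b·c: 174/73·1/6 + 75/1898·13/5 = 1/2 ✓
b·c²: 174/73·1/36 + 75/1898·169/25 = 1/3 ✓
b·Ac: 75/1898·949/225 = 1/6 ✓; 3 stages ⇒ order 3.

3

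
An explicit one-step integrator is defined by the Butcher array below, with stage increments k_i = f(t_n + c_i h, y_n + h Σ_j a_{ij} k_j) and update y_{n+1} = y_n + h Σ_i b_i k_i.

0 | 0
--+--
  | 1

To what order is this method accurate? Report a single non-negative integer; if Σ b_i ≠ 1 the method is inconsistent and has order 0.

b = (1)
c = (0)
Σ b_i: 1·1 = 1 ✓; 1 stage ⇒ order 1.

1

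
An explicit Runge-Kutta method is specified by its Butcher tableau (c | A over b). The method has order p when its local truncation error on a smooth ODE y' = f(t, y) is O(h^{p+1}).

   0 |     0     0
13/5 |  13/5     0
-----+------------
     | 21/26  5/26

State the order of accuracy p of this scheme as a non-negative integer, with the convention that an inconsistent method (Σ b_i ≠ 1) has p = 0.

2

b = (21/26, 5/26)
c = (0, 13/5)
Σ b_i: 21/26·1 + 5/26·1 = 1 ✓
b·c: 5/26·13/5 = 1/2 ✓; 2 stages ⇒ order 2.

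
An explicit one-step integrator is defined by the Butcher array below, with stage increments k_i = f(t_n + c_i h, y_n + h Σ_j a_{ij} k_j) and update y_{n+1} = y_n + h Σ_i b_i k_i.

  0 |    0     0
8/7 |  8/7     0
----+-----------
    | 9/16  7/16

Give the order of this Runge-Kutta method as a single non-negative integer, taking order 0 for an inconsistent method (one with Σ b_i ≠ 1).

2

b = (9/16, 7/16)
c = (0, 8/7)
Σ b_i: 9/16·1 + 7/16·1 = 1 ✓
b·c: 7/16·8/7 = 1/2 ✓; 2 stages ⇒ order 2.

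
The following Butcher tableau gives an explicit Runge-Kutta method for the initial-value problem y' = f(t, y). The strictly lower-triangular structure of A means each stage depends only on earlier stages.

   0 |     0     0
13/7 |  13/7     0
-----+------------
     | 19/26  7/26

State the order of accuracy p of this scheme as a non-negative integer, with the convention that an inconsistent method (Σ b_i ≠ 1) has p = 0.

2

b = (19/26, 7/26)
c = (0, 13/7)
Σ b_i: 19/26·1 + 7/26·1 = 1 ✓
b·c: 7/26·13/7 = 1/2 ✓; 2 stages ⇒ order 2.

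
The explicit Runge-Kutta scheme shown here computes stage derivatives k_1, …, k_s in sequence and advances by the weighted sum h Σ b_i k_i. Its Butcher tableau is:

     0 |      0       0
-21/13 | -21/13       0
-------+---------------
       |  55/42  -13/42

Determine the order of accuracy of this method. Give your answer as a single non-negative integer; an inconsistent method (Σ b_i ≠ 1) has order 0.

2

b = (55/42, -13/42)
c = (0, -21/13)
Σ b_i: 55/42·1 + (-13/42)·1 = 1 ✓
b·c: (-13/42)·(-21/13) = 1/2 ✓; 2 stages ⇒ order 2.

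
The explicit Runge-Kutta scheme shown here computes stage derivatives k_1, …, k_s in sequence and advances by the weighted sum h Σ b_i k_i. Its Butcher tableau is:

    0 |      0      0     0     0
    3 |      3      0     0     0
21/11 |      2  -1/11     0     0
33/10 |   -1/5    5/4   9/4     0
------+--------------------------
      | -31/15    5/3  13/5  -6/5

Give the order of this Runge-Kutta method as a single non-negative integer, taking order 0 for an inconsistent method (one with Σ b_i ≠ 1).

1

b = (-31/15, 5/3, 13/5, -6/5)
c = (0, 3, 21/11, 33/10)
Ac = (0, 0, -3/11, 177/22)
Σ b_i: (-31/15)·1 + 5/3·1 + 13/5·1 + (-6/5)·1 = 1 ✓
b·c: 5/3·3 + 13/5·21/11 + (-6/5)·33/10 = 1651/275 ≠ 1/2 ⇒ order 1.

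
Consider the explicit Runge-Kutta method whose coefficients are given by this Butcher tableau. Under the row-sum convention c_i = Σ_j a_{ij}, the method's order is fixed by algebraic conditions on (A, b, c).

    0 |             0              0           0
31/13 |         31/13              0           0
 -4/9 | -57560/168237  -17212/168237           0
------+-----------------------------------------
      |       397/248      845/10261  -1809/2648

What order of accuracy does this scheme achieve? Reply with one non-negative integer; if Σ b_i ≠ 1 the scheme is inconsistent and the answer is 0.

b = (397/248, 845/10261, -1809/2648)
c = (0, 31/13, -4/9)
Ac = (0, 0, -1324/5427)
Σ b_i: 397/248·1 + 845/10261·1 + (-1809/2648)·1 = 1 ✓
b·c: 845/10261·31/13 + (-1809/2648)·(-4/9) = 1/2 ✓
b·c²: 845/10261·961/169 + (-1809/2648)·16/81 = 1/3 ✓
b·Ac: (-1809/2648)·(-1324/5427) = 1/6 ✓; 3 stages ⇒ order 3.

3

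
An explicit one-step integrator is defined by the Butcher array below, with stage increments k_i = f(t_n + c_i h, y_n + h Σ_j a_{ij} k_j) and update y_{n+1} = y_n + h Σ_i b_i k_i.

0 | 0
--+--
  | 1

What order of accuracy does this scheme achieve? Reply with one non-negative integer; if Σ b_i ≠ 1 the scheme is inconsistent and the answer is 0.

b = (1)
c = (0)
Σ b_i: 1·1 = 1 ✓; 1 stage ⇒ order 1.

1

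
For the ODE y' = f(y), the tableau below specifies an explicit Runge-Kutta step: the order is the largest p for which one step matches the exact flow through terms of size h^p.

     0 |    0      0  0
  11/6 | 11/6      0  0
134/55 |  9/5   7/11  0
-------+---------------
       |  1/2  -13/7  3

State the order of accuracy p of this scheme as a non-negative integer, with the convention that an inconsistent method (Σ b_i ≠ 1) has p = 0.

0

b = (1/2, -13/7, 3)
c = (0, 11/6, 134/55)
Ac = (0, 0, 7/6)
Σ b_i: 1/2·1 + (-13/7)·1 + 3·1 = 23/14 ≠ 1 ⇒ order 0.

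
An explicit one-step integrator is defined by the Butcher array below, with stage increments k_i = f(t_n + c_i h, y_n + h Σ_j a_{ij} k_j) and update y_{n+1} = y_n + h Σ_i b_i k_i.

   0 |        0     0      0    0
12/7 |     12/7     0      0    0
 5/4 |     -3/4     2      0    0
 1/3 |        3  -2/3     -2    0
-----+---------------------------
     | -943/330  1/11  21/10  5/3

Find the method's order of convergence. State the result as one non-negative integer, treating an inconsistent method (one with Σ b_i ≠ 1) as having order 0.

b = (-943/330, 1/11, 21/10, 5/3)
c = (0, 12/7, 5/4, 1/3)
Ac = (0, 0, 24/7, -51/14)
Σ b_i: (-943/330)·1 + 1/11·1 + 21/10·1 + 5/3·1 = 1 ✓
b·c: 1/11·12/7 + 21/10·5/4 + 5/3·1/3 = 18497/5544 ≠ 1/2 ⇒ order 1.

1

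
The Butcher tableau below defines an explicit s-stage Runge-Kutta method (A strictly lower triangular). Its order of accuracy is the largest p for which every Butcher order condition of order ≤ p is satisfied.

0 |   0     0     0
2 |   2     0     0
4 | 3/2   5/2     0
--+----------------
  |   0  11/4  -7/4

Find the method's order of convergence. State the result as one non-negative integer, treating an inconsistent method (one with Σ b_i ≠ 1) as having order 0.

1

b = (0, 11/4, -7/4)
c = (0, 2, 4)
Ac = (0, 0, 5)
Σ b_i: 11/4·1 + (-7/4)·1 = 1 ✓
b·c: 11/4·2 + (-7/4)·4 = -3/2 ≠ 1/2 ⇒ order 1.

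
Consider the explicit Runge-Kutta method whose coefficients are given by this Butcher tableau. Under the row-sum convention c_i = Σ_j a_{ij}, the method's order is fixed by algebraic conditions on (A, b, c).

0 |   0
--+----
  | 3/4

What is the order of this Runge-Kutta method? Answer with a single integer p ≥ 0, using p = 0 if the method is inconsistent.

b = (3/4)
c = (0)
Σ b_i: 3/4·1 = 3/4 ≠ 1 ⇒ order 0.

0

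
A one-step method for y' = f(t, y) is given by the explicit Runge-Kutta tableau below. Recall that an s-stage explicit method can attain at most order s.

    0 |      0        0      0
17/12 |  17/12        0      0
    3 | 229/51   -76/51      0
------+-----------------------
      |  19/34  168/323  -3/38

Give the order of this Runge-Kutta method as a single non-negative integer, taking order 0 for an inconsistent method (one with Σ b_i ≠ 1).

3

b = (19/34, 168/323, -3/38)
c = (0, 17/12, 3)
Ac = (0, 0, -19/9)
Σ b_i: 19/34·1 + 168/323·1 + (-3/38)·1 = 1 ✓
b·c: 168/323·17/12 + (-3/38)·3 = 1/2 ✓
b·c²: 168/323·289/144 + (-3/38)·9 = 1/3 ✓
b·Ac: (-3/38)·(-19/9) = 1/6 ✓; 3 stages ⇒ order 3.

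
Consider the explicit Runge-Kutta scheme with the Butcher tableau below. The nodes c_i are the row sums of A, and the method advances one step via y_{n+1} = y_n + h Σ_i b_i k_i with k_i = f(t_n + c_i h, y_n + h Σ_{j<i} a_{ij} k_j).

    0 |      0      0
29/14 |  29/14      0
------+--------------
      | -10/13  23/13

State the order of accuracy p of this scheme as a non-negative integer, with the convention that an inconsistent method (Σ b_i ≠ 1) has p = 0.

1

b = (-10/13, 23/13)
c = (0, 29/14)
Σ b_i: (-10/13)·1 + 23/13·1 = 1 ✓
b·c: 23/13·29/14 = 667/182 ≠ 1/2 ⇒ order 1.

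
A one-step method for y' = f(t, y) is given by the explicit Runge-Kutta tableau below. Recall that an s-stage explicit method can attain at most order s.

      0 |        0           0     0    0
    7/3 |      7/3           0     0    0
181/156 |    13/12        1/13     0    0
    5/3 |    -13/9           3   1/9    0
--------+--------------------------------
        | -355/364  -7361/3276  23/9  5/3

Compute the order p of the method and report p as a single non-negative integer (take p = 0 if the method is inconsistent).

b = (-355/364, -7361/3276, 23/9, 5/3)
c = (0, 7/3, 181/156, 5/3)
Ac = (0, 0, 7/39, 10009/1404)
Σ b_i: (-355/364)·1 + (-7361/3276)·1 + 23/9·1 + 5/3·1 = 1 ✓
b·c: (-7361/3276)·7/3 + 23/9·181/156 + 5/3·5/3 = 1/2 ✓
b·c²: (-7361/3276)·49/9 + 23/9·32761/24336 + 5/3·25/9 = -303967/73008 ≠ 1/3 ⇒ order 2.
b·Ac: 23/9·7/39 + 5/3·10009/1404 = 51977/4212 ≠ 1/6

2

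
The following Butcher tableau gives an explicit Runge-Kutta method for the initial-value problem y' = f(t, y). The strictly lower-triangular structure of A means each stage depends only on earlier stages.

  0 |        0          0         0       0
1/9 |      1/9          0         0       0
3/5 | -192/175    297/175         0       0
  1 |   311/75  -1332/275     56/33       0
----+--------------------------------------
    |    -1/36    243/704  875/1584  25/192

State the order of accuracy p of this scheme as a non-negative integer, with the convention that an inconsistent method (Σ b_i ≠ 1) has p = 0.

b = (-1/36, 243/704, 875/1584, 25/192)
c = (0, 1/9, 3/5, 1)
Ac = (0, 0, 33/175, 12/25)
Σ b_i: (-1/36)·1 + 243/704·1 + 875/1584·1 + 25/192·1 = 1 ✓
b·c: 243/704·1/9 + 875/1584·3/5 + 25/192·1 = 1/2 ✓
b·c²: 243/704·1/81 + 875/1584·9/25 + 25/192·1 = 1/3 ✓
b·Ac: 875/1584·33/175 + 25/192·12/25 = 1/6 ✓
b·c³: 243/704·1/729 + 875/1584·27/125 + 25/192·1 = 1/4 ✓
b·(c∘Ac): 875/1584·99/875 + 25/192·12/25 = 1/8 ✓
b·Ac²: 875/1584·11/525 + 25/192·124/225 = 1/12 ✓
b·A²c: 25/192·8/25 = 1/24 ✓; 4 stages ⇒ order 4.

4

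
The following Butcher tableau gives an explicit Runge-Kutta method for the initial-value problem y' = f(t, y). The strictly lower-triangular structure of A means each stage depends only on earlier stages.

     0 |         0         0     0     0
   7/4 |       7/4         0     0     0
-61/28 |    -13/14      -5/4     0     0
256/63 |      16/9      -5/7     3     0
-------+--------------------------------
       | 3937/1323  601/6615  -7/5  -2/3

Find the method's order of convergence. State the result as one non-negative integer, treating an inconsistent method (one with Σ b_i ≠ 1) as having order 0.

2

b = (3937/1323, 601/6615, -7/5, -2/3)
c = (0, 7/4, -61/28, 256/63)
Ac = (0, 0, -35/16, -109/14)
Σ b_i: 3937/1323·1 + 601/6615·1 + (-7/5)·1 + (-2/3)·1 = 1 ✓
b·c: 601/6615·7/4 + (-7/5)·(-61/28) + (-2/3)·256/63 = 1/2 ✓
b·c²: 601/6615·49/16 + (-7/5)·3721/784 + (-2/3)·65536/3969 = -827507/47628 ≠ 1/3 ⇒ order 2.
b·Ac: (-7/5)·(-35/16) + (-2/3)·(-109/14) = 2773/336 ≠ 1/6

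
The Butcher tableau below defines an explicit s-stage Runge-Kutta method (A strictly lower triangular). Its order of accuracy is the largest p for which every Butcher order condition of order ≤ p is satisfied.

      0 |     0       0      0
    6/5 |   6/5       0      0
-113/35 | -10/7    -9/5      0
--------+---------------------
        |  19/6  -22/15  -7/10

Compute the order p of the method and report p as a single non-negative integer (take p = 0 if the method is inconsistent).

2

b = (19/6, -22/15, -7/10)
c = (0, 6/5, -113/35)
Ac = (0, 0, -54/25)
Σ b_i: 19/6·1 + (-22/15)·1 + (-7/10)·1 = 1 ✓
b·c: (-22/15)·6/5 + (-7/10)·(-113/35) = 1/2 ✓
b·c²: (-22/15)·36/25 + (-7/10)·12769/1225 = -3293/350 ≠ 1/3 ⇒ order 2.
b·Ac: (-7/10)·(-54/25) = 189/125 ≠ 1/6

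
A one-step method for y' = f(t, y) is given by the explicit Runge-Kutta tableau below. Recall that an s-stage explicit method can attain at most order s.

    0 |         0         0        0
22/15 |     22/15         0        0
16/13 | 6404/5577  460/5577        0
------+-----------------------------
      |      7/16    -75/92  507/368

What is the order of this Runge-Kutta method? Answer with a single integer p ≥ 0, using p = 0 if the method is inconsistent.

3

b = (7/16, -75/92, 507/368)
c = (0, 22/15, 16/13)
Ac = (0, 0, 184/1521)
Σ b_i: 7/16·1 + (-75/92)·1 + 507/368·1 = 1 ✓
b·c: (-75/92)·22/15 + 507/368·16/13 = 1/2 ✓
b·c²: (-75/92)·484/225 + 507/368·256/169 = 1/3 ✓
b·Ac: 507/368·184/1521 = 1/6 ✓; 3 stages ⇒ order 3.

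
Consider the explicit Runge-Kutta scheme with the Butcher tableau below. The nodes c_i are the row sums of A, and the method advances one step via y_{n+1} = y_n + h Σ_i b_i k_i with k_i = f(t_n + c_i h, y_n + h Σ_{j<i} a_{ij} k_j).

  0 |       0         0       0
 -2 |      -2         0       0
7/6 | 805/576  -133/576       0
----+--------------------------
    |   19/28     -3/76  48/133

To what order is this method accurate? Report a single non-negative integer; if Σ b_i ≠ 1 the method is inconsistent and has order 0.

b = (19/28, -3/76, 48/133)
c = (0, -2, 7/6)
Ac = (0, 0, 133/288)
Σ b_i: 19/28·1 + (-3/76)·1 + 48/133·1 = 1 ✓
b·c: (-3/76)·(-2) + 48/133·7/6 = 1/2 ✓
b·c²: (-3/76)·4 + 48/133·49/36 = 1/3 ✓
b·Ac: 48/133·133/288 = 1/6 ✓; 3 stages ⇒ order 3.

3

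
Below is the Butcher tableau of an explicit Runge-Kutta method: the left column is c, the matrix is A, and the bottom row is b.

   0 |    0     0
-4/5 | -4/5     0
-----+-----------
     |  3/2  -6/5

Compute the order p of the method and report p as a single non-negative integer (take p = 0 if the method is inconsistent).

b = (3/2, -6/5)
c = (0, -4/5)
Σ b_i: 3/2·1 + (-6/5)·1 = 3/10 ≠ 1 ⇒ order 0.

0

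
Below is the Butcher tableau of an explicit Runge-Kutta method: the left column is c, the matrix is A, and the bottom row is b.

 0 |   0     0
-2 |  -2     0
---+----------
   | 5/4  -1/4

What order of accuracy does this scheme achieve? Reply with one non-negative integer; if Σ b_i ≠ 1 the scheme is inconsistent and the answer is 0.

b = (5/4, -1/4)
c = (0, -2)
Σ b_i: 5/4·1 + (-1/4)·1 = 1 ✓
b·c: (-1/4)·(-2) = 1/2 ✓; 2 stages ⇒ order 2.

2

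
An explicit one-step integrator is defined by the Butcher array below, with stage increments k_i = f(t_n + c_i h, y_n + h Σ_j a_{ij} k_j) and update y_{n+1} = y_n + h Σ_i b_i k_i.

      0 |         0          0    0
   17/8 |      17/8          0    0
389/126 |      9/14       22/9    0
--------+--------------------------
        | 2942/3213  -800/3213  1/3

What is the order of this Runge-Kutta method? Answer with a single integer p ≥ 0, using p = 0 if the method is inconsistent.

2

b = (2942/3213, -800/3213, 1/3)
c = (0, 17/8, 389/126)
Ac = (0, 0, 187/36)
Σ b_i: 2942/3213·1 + (-800/3213)·1 + 1/3·1 = 1 ✓
b·c: (-800/3213)·17/8 + 1/3·389/126 = 1/2 ✓
b·c²: (-800/3213)·289/64 + 1/3·151321/15876 = 97771/47628 ≠ 1/3 ⇒ order 2.
b·Ac: 1/3·187/36 = 187/108 ≠ 1/6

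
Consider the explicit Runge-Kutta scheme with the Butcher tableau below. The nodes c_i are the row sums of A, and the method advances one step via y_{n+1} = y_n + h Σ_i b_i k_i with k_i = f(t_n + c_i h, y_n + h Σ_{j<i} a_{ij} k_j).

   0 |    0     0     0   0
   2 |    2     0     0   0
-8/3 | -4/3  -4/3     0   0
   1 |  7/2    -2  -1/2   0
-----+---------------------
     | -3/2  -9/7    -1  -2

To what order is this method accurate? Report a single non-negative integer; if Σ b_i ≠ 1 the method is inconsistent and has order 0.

0

b = (-3/2, -9/7, -1, -2)
c = (0, 2, -8/3, 1)
Ac = (0, 0, -8/3, -8/3)
Σ b_i: (-3/2)·1 + (-9/7)·1 + (-1)·1 + (-2)·1 = -81/14 ≠ 1 ⇒ order 0.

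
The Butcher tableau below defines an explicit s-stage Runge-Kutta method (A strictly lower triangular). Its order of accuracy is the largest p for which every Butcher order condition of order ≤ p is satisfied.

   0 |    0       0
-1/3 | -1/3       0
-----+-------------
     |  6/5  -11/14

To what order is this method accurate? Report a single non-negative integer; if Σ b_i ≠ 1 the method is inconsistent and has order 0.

b = (6/5, -11/14)
c = (0, -1/3)
Σ b_i: 6/5·1 + (-11/14)·1 = 29/70 ≠ 1 ⇒ order 0.

0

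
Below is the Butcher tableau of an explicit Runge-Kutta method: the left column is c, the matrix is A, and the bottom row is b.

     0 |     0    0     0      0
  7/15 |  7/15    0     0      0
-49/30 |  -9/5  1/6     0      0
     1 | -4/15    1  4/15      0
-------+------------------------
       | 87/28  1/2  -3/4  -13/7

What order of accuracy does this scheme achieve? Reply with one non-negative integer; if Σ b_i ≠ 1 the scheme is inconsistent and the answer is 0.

1

b = (87/28, 1/2, -3/4, -13/7)
c = (0, 7/15, -49/30, 1)
Ac = (0, 0, 7/90, 7/225)
Σ b_i: 87/28·1 + 1/2·1 + (-3/4)·1 + (-13/7)·1 = 1 ✓
b·c: 1/2·7/15 + (-3/4)·(-49/30) + (-13/7)·1 = -67/168 ≠ 1/2 ⇒ order 1.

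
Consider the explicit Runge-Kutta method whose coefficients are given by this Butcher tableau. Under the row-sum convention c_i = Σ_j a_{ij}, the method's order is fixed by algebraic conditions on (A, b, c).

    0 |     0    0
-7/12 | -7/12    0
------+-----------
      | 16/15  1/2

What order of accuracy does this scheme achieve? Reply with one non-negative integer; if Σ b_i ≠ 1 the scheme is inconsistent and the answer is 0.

0

b = (16/15, 1/2)
c = (0, -7/12)
Σ b_i: 16/15·1 + 1/2·1 = 47/30 ≠ 1 ⇒ order 0.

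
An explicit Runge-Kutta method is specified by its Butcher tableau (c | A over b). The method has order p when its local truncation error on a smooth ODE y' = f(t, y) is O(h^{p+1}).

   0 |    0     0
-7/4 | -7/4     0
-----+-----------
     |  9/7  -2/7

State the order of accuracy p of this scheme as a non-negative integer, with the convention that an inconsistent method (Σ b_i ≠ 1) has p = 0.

2

b = (9/7, -2/7)
c = (0, -7/4)
Σ b_i: 9/7·1 + (-2/7)·1 = 1 ✓
b·c: (-2/7)·(-7/4) = 1/2 ✓; 2 stages ⇒ order 2.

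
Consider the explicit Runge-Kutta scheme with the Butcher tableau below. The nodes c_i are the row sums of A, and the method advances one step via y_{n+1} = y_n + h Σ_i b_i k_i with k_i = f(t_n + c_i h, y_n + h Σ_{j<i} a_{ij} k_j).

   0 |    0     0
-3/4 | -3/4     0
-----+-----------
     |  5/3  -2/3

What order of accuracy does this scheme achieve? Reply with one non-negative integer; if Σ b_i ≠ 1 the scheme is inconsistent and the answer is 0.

b = (5/3, -2/3)
c = (0, -3/4)
Σ b_i: 5/3·1 + (-2/3)·1 = 1 ✓
b·c: (-2/3)·(-3/4) = 1/2 ✓; 2 stages ⇒ order 2.

2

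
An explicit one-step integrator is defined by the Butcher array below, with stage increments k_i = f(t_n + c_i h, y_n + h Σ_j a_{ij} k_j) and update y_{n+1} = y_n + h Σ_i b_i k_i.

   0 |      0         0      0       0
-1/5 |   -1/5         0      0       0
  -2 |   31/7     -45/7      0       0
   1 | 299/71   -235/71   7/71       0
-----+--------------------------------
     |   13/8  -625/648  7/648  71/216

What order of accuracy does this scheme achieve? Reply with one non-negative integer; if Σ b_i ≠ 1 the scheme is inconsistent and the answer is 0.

b = (13/8, -625/648, 7/648, 71/216)
c = (0, -1/5, -2, 1)
Ac = (0, 0, 9/7, 33/71)
Σ b_i: 13/8·1 + (-625/648)·1 + 7/648·1 + 71/216·1 = 1 ✓
b·c: (-625/648)·(-1/5) + 7/648·(-2) + 71/216·1 = 1/2 ✓
b·c²: (-625/648)·1/25 + 7/648·4 + 71/216·1 = 1/3 ✓
b·Ac: 7/648·9/7 + 71/216·33/71 = 1/6 ✓
b·c³: (-625/648)·(-1/125) + 7/648·(-8) + 71/216·1 = 1/4 ✓
b·(c∘Ac): 7/648·(-18/7) + 71/216·33/71 = 1/8 ✓
b·Ac²: 7/648·(-9/35) + 71/216·93/355 = 1/12 ✓
b·A²c: 71/216·9/71 = 1/24 ✓; 4 stages ⇒ order 4.

4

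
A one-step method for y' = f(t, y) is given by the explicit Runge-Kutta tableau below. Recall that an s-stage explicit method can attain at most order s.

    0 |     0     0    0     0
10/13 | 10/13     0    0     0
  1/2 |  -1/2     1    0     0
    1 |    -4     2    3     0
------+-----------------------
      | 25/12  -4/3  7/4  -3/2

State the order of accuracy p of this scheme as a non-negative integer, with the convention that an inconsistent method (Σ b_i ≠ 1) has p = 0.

1

b = (25/12, -4/3, 7/4, -3/2)
c = (0, 10/13, 1/2, 1)
Ac = (0, 0, 10/13, 79/26)
Σ b_i: 25/12·1 + (-4/3)·1 + 7/4·1 + (-3/2)·1 = 1 ✓
b·c: (-4/3)·10/13 + 7/4·1/2 + (-3/2)·1 = -515/312 ≠ 1/2 ⇒ order 1.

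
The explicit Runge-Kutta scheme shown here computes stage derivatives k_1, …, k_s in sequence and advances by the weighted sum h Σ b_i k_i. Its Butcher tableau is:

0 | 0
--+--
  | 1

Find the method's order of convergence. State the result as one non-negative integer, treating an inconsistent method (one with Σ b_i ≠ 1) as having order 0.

1

b = (1)
c = (0)
Σ b_i: 1·1 = 1 ✓; 1 stage ⇒ order 1.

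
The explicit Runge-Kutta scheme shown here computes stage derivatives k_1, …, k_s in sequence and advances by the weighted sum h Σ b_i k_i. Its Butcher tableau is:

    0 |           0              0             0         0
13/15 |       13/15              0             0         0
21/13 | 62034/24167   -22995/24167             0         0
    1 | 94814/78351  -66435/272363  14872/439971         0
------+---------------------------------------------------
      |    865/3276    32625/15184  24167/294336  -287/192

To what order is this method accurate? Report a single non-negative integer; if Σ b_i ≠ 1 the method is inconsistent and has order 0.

4

b = (865/3276, 32625/15184, 24167/294336, -287/192)
c = (0, 13/15, 21/13, 1)
Ac = (0, 0, -1533/1859, -45/287)
Σ b_i: 865/3276·1 + 32625/15184·1 + 24167/294336·1 + (-287/192)·1 = 1 ✓
b·c: 32625/15184·13/15 + 24167/294336·21/13 + (-287/192)·1 = 1/2 ✓
b·c²: 32625/15184·169/225 + 24167/294336·441/169 + (-287/192)·1 = 1/3 ✓
b·Ac: 24167/294336·(-1533/1859) + (-287/192)·(-45/287) = 1/6 ✓
b·c³: 32625/15184·2197/3375 + 24167/294336·9261/2197 + (-287/192)·1 = 1/4 ✓
b·(c∘Ac): 24167/294336·(-32193/24167) + (-287/192)·(-45/287) = 1/8 ✓
b·Ac²: 24167/294336·(-511/715) + (-287/192)·(-409/4305) = 1/12 ✓
b·A²c: (-287/192)·(-8/287) = 1/24 ✓; 4 stages ⇒ order 4.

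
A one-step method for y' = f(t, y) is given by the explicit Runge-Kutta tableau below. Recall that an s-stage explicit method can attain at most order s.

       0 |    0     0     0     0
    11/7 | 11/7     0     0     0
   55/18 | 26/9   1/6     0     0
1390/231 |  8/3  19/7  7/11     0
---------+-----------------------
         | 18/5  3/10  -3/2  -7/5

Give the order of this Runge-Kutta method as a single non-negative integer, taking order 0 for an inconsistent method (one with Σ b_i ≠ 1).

1

b = (18/5, 3/10, -3/2, -7/5)
c = (0, 11/7, 55/18, 1390/231)
Ac = (0, 0, 11/42, 5477/882)
Σ b_i: 18/5·1 + 3/10·1 + (-3/2)·1 + (-7/5)·1 = 1 ✓
b·c: 3/10·11/7 + (-3/2)·55/18 + (-7/5)·1390/231 = -57917/4620 ≠ 1/2 ⇒ order 1.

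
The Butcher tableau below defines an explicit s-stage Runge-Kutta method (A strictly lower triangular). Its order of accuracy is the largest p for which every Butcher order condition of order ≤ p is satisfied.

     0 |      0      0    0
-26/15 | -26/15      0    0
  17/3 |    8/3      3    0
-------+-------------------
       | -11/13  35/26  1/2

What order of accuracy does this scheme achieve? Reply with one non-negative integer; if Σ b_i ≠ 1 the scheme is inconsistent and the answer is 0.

2

b = (-11/13, 35/26, 1/2)
c = (0, -26/15, 17/3)
Ac = (0, 0, -26/5)
Σ b_i: (-11/13)·1 + 35/26·1 + 1/2·1 = 1 ✓
b·c: 35/26·(-26/15) + 1/2·17/3 = 1/2 ✓
b·c²: 35/26·676/225 + 1/2·289/9 = 201/10 ≠ 1/3 ⇒ order 2.
b·Ac: 1/2·(-26/5) = -13/5 ≠ 1/6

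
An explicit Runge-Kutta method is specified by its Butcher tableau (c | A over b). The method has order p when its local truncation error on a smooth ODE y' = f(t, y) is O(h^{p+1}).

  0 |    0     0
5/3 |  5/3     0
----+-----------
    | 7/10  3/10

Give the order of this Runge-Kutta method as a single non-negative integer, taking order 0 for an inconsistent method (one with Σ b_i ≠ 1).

2

b = (7/10, 3/10)
c = (0, 5/3)
Σ b_i: 7/10·1 + 3/10·1 = 1 ✓
b·c: 3/10·5/3 = 1/2 ✓; 2 stages ⇒ order 2.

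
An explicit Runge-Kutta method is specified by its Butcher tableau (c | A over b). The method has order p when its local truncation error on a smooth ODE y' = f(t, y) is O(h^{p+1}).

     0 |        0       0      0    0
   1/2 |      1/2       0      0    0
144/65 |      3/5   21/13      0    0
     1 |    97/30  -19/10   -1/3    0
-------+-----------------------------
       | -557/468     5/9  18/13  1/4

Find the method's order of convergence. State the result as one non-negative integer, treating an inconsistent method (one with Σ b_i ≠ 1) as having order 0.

1

b = (-557/468, 5/9, 18/13, 1/4)
c = (0, 1/2, 144/65, 1)
Ac = (0, 0, 21/26, -439/260)
Σ b_i: (-557/468)·1 + 5/9·1 + 18/13·1 + 1/4·1 = 1 ✓
b·c: 5/9·1/2 + 18/13·144/65 + 1/4·1 = 109367/30420 ≠ 1/2 ⇒ order 1.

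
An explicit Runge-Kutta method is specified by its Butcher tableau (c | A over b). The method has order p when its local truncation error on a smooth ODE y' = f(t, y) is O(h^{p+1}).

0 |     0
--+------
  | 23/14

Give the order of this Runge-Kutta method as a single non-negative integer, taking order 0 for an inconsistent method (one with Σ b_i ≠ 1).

0

b = (23/14)
c = (0)
Σ b_i: 23/14·1 = 23/14 ≠ 1 ⇒ order 0.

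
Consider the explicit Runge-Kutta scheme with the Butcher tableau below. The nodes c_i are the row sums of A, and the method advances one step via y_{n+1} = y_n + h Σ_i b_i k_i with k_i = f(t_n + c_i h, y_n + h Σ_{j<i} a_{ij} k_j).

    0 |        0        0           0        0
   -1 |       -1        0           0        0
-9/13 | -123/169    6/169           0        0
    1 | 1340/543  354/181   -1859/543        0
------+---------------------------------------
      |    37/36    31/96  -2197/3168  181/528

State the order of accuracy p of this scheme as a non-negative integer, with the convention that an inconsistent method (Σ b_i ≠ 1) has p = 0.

b = (37/36, 31/96, -2197/3168, 181/528)
c = (0, -1, -9/13, 1)
Ac = (0, 0, -6/169, 75/181)
Σ b_i: 37/36·1 + 31/96·1 + (-2197/3168)·1 + 181/528·1 = 1 ✓
b·c: 31/96·(-1) + (-2197/3168)·(-9/13) + 181/528·1 = 1/2 ✓
b·c²: 31/96·1 + (-2197/3168)·81/169 + 181/528·1 = 1/3 ✓
b·Ac: (-2197/3168)·(-6/169) + 181/528·75/181 = 1/6 ✓
b·c³: 31/96·(-1) + (-2197/3168)·(-729/2197) + 181/528·1 = 1/4 ✓
b·(c∘Ac): (-2197/3168)·54/2197 + 181/528·75/181 = 1/8 ✓
b·Ac²: (-2197/3168)·6/169 + 181/528·57/181 = 1/12 ✓
b·A²c: 181/528·22/181 = 1/24 ✓; 4 stages ⇒ order 4.

4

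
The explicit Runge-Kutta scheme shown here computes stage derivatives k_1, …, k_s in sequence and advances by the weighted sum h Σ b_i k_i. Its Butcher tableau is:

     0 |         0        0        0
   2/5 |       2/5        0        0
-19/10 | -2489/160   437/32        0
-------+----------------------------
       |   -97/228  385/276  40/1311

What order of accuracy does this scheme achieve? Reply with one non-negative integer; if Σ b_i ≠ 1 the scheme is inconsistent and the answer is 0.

b = (-97/228, 385/276, 40/1311)
c = (0, 2/5, -19/10)
Ac = (0, 0, 437/80)
Σ b_i: (-97/228)·1 + 385/276·1 + 40/1311·1 = 1 ✓
b·c: 385/276·2/5 + 40/1311·(-19/10) = 1/2 ✓
b·c²: 385/276·4/25 + 40/1311·361/100 = 1/3 ✓
b·Ac: 40/1311·437/80 = 1/6 ✓; 3 stages ⇒ order 3.

3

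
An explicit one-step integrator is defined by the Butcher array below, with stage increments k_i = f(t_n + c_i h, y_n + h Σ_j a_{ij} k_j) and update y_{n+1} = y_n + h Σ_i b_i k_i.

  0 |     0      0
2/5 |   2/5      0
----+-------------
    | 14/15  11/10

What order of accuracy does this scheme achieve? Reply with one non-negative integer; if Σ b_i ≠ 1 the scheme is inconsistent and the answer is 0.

b = (14/15, 11/10)
c = (0, 2/5)
Σ b_i: 14/15·1 + 11/10·1 = 61/30 ≠ 1 ⇒ order 0.

0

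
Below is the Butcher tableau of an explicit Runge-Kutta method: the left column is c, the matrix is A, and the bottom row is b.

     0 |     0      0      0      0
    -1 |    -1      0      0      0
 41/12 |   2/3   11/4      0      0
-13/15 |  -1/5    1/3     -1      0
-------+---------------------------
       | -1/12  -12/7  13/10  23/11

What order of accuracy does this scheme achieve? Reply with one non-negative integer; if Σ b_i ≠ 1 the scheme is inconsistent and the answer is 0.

0

b = (-1/12, -12/7, 13/10, 23/11)
c = (0, -1, 41/12, -13/15)
Ac = (0, 0, -11/4, -15/4)
Σ b_i: (-1/12)·1 + (-12/7)·1 + 13/10·1 + 23/11·1 = 7361/4620 ≠ 1 ⇒ order 0.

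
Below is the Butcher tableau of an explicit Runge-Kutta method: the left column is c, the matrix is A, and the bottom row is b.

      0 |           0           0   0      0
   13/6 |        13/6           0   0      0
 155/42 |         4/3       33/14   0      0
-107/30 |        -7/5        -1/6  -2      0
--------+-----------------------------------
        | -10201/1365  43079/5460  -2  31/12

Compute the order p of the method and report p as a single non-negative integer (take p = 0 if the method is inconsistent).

b = (-10201/1365, 43079/5460, -2, 31/12)
c = (0, 13/6, 155/42, -107/30)
Ac = (0, 0, 143/28, -1951/252)
Σ b_i: (-10201/1365)·1 + 43079/5460·1 + (-2)·1 + 31/12·1 = 1 ✓
b·c: 43079/5460·13/6 + (-2)·155/42 + 31/12·(-107/30) = 1/2 ✓
b·c²: 43079/5460·169/36 + (-2)·24025/1764 + 31/12·11449/900 = 1411061/33075 ≠ 1/3 ⇒ order 2.
b·Ac: (-2)·143/28 + 31/12·(-1951/252) = -91369/3024 ≠ 1/6

2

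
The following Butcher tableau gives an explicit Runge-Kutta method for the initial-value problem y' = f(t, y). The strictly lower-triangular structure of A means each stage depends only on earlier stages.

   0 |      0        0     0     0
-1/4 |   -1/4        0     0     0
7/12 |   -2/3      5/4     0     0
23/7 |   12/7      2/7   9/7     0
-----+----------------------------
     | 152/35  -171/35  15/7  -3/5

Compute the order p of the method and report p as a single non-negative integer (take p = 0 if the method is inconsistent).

b = (152/35, -171/35, 15/7, -3/5)
c = (0, -1/4, 7/12, 23/7)
Ac = (0, 0, -5/16, 19/28)
Σ b_i: 152/35·1 + (-171/35)·1 + 15/7·1 + (-3/5)·1 = 1 ✓
b·c: (-171/35)·(-1/4) + 15/7·7/12 + (-3/5)·23/7 = 1/2 ✓
b·c²: (-171/35)·1/16 + 15/7·49/144 + (-3/5)·529/49 = -8899/1470 ≠ 1/3 ⇒ order 2.
b·Ac: 15/7·(-5/16) + (-3/5)·19/28 = -603/560 ≠ 1/6

2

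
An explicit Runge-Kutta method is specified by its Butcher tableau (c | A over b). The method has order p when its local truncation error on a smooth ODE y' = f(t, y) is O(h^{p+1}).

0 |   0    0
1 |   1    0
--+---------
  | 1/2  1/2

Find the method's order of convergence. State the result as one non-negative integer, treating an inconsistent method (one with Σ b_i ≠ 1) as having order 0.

b = (1/2, 1/2)
c = (0, 1)
Σ b_i: 1/2·1 + 1/2·1 = 1 ✓
b·c: 1/2·1 = 1/2 ✓; 2 stages ⇒ order 2.

2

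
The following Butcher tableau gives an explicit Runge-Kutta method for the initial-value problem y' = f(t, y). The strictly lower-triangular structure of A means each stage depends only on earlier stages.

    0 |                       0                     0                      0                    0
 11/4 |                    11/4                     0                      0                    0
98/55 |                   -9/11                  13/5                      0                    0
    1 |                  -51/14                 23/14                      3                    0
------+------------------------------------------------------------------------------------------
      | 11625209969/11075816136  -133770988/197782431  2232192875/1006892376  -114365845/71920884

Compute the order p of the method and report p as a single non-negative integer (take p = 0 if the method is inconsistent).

3

b = (11625209969/11075816136, -133770988/197782431, 2232192875/1006892376, -114365845/71920884)
c = (0, 11/4, 98/55, 1)
Ac = (0, 0, 143/20, 30379/3080)
Σ b_i: 11625209969/11075816136·1 + (-133770988/197782431)·1 + 2232192875/1006892376·1 + (-114365845/71920884)·1 = 1 ✓
b·c: (-133770988/197782431)·11/4 + 2232192875/1006892376·98/55 + (-114365845/71920884)·1 = 1/2 ✓
b·c²: (-133770988/197782431)·121/16 + 2232192875/1006892376·9604/3025 + (-114365845/71920884)·1 = 1/3 ✓
b·Ac: 2232192875/1006892376·143/20 + (-114365845/71920884)·30379/3080 = 1/6 ✓
b·c³: (-133770988/197782431)·1331/64 + 2232192875/1006892376·941192/166375 + (-114365845/71920884)·1 = -469407321/150691376 ≠ 1/4 ⇒ order 3.
b·(c∘Ac): 2232192875/1006892376·637/50 + (-114365845/71920884)·30379/3080 = 16861031423/1342523168 ≠ 1/8
b·Ac²: 2232192875/1006892376·1573/80 + (-114365845/71920884)·14872463/677600 = 1227382984/141273165 ≠ 1/12
b·A²c: (-114365845/71920884)·429/20 = -3270863167/95894512 ≠ 1/24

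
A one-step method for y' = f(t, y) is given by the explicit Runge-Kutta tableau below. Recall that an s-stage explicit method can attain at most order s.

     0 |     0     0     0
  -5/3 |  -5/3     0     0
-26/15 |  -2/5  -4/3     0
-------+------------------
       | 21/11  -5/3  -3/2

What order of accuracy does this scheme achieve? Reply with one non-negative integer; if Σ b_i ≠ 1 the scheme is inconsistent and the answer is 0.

0

b = (21/11, -5/3, -3/2)
c = (0, -5/3, -26/15)
Ac = (0, 0, 20/9)
Σ b_i: 21/11·1 + (-5/3)·1 + (-3/2)·1 = -83/66 ≠ 1 ⇒ order 0.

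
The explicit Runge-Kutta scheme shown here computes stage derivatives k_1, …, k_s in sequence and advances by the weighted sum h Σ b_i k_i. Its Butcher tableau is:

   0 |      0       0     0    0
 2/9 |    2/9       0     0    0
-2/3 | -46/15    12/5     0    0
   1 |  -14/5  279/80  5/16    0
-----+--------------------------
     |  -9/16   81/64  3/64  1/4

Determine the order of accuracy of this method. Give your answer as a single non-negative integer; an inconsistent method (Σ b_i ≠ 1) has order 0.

4

b = (-9/16, 81/64, 3/64, 1/4)
c = (0, 2/9, -2/3, 1)
Ac = (0, 0, 8/15, 17/30)
Σ b_i: (-9/16)·1 + 81/64·1 + 3/64·1 + 1/4·1 = 1 ✓
b·c: 81/64·2/9 + 3/64·(-2/3) + 1/4·1 = 1/2 ✓
b·c²: 81/64·4/81 + 3/64·4/9 + 1/4·1 = 1/3 ✓
b·Ac: 3/64·8/15 + 1/4·17/30 = 1/6 ✓
b·c³: 81/64·8/729 + 3/64·(-8/27) + 1/4·1 = 1/4 ✓
b·(c∘Ac): 3/64·(-16/45) + 1/4·17/30 = 1/8 ✓
b·Ac²: 3/64·16/135 + 1/4·14/45 = 1/12 ✓
b·A²c: 1/4·1/6 = 1/24 ✓; 4 stages ⇒ order 4.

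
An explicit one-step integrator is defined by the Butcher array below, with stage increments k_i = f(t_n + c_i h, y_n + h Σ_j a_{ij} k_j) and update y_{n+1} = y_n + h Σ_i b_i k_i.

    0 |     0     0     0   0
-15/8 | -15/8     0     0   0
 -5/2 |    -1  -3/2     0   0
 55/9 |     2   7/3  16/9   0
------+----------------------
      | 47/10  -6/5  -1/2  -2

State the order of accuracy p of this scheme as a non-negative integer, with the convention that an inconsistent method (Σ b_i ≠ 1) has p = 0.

b = (47/10, -6/5, -1/2, -2)
c = (0, -15/8, -5/2, 55/9)
Ac = (0, 0, 45/16, -635/72)
Σ b_i: 47/10·1 + (-6/5)·1 + (-1/2)·1 + (-2)·1 = 1 ✓
b·c: (-6/5)·(-15/8) + (-1/2)·(-5/2) + (-2)·55/9 = -157/18 ≠ 1/2 ⇒ order 1.

1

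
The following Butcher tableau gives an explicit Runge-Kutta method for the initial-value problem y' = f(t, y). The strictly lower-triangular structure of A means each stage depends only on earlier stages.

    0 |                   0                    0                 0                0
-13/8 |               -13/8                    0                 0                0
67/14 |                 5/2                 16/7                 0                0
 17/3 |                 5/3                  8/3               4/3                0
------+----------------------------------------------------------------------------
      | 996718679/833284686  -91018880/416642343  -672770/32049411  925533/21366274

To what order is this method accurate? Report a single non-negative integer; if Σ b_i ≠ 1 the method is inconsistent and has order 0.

b = (996718679/833284686, -91018880/416642343, -672770/32049411, 925533/21366274)
c = (0, -13/8, 67/14, 17/3)
Ac = (0, 0, -26/7, 43/21)
Σ b_i: 996718679/833284686·1 + (-91018880/416642343)·1 + (-672770/32049411)·1 + 925533/21366274·1 = 1 ✓
b·c: (-91018880/416642343)·(-13/8) + (-672770/32049411)·67/14 + 925533/21366274·17/3 = 1/2 ✓
b·c²: (-91018880/416642343)·169/64 + (-672770/32049411)·4489/196 + 925533/21366274·289/9 = 1/3 ✓
b·Ac: (-672770/32049411)·(-26/7) + 925533/21366274·43/21 = 1/6 ✓
b·c³: (-91018880/416642343)·(-2197/512) + (-672770/32049411)·300763/2744 + 925533/21366274·4913/27 = 974968349/149563918 ≠ 1/4 ⇒ order 3.
b·(c∘Ac): (-672770/32049411)·(-871/49) + 925533/21366274·731/63 = 56135023/64098822 ≠ 1/8
b·Ac²: (-672770/32049411)·169/28 + 925533/21366274·14731/392 = 5388361747/3589534032 ≠ 1/12
b·A²c: 925533/21366274·(-104/21) = -2291796/10683137 ≠ 1/24

3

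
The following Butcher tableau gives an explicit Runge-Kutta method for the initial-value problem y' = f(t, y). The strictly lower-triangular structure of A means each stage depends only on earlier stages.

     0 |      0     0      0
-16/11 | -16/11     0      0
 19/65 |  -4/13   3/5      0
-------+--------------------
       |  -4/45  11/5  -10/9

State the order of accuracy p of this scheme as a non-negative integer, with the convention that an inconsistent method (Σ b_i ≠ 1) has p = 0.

1

b = (-4/45, 11/5, -10/9)
c = (0, -16/11, 19/65)
Ac = (0, 0, -48/55)
Σ b_i: (-4/45)·1 + 11/5·1 + (-10/9)·1 = 1 ✓
b·c: 11/5·(-16/11) + (-10/9)·19/65 = -2062/585 ≠ 1/2 ⇒ order 1.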